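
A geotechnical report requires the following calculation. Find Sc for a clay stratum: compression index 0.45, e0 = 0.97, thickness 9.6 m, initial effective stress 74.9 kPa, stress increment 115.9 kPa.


Using Sc = Cc * H / (1 + e0) * log10((sigma0 + delta_sigma) / sigma0)
Stress ratio = (74.9 + 115.9) / 74.9 = 2.5474
log10(2.5474) = 0.406097
Cc * H / (1 + e0) = 0.45 * 9.6 / (1 + 0.97) = 2.19289
Sc = 2.19289 * 0.406097
Sc = 0.8905 m


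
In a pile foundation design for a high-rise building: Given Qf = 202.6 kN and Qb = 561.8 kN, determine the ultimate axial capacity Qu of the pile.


Using Qu = Qf + Qb
Qu = 202.6 + 561.8
Qu = 764.4 kN


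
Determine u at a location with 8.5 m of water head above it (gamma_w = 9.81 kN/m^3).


Result: 83.39 kPa

Derivation:
Using u = gamma_w * h_w
u = 9.81 * 8.5
u = 83.39 kPa


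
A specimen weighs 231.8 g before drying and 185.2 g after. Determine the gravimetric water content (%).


Using w = (m_wet - m_dry) / m_dry * 100
m_wet - m_dry = 231.8 - 185.2 = 46.6 g
w = 46.6 / 185.2 * 100
w = 25.16 %


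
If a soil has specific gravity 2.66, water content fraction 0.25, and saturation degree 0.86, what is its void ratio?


Result: 0.7733

Derivation:
Using the relation e = Gs * w / S
e = 2.66 * 0.25 / 0.86
e = 0.7733


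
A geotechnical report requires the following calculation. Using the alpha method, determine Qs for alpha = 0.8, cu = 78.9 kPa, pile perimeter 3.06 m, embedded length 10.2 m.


Using Qs = alpha * cu * perimeter * L
Qs = 0.8 * 78.9 * 3.06 * 10.2
Qs = 1970.1 kN


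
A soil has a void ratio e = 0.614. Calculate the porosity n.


Using the relation n = e / (1 + e)
n = 0.614 / (1 + 0.614)
n = 0.614 / 1.614
n = 0.3804


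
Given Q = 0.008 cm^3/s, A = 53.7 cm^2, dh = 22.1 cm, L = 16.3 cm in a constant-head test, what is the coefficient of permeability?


Compute hydraulic gradient:
i = dh / L = 22.1 / 16.3 = 1.35583
Then apply Darcy's law:
k = Q / (A * i)
k = 0.008 / (53.7 * 1.35583)
k = 0.008 / 72.808
k = 0.00011 cm/s


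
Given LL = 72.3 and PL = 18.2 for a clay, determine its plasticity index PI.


Using PI = LL - PL
PI = 72.3 - 18.2
PI = 54.1


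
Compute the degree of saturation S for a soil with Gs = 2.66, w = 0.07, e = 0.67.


Result: 0.2779

Derivation:
Using S = Gs * w / e
S = 2.66 * 0.07 / 0.67
S = 0.2779


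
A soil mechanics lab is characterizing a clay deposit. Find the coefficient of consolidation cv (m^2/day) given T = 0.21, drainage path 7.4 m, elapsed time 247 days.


Using cv = T * H_dr^2 / t
H_dr^2 = 7.4^2 = 54.76
cv = 0.21 * 54.76 / 247
cv = 0.04656 m^2/day


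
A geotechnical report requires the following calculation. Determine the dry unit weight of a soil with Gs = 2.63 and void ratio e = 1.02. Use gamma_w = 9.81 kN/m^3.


Using gamma_d = Gs * gamma_w / (1 + e)
gamma_d = 2.63 * 9.81 / (1 + 1.02)
gamma_d = 2.63 * 9.81 / 2.02
gamma_d = 12.772 kN/m^3


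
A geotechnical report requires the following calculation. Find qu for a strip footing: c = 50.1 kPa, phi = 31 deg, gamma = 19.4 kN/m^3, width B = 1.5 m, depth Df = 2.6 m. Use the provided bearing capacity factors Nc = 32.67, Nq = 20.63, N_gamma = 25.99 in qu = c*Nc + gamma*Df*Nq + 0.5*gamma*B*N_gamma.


Compute qu = c*Nc + gamma*Df*Nq + 0.5*gamma*B*N_gamma
Term 1: 50.1 * 32.67 = 1636.767
Term 2: 19.4 * 2.6 * 20.63 = 1040.5772
Term 3: 0.5 * 19.4 * 1.5 * 25.99 = 378.1545
qu = 1636.767 + 1040.5772 + 378.1545
qu = 3055.5 kPa


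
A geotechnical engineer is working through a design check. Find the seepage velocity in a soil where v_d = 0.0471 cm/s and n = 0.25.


Using v_s = v_d / n
v_s = 0.0471 / 0.25
v_s = 0.1884 cm/s


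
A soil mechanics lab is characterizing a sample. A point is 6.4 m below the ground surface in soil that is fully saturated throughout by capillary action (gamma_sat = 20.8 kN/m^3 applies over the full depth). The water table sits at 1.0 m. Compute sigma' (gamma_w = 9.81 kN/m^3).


Total stress = gamma_sat * depth
sigma = 20.8 * 6.4 = 133.12 kPa
Pore water pressure u = gamma_w * (depth - d_wt)
u = 9.81 * (6.4 - 1.0) = 52.974 kPa
Effective stress = sigma - u
sigma' = 133.12 - 52.974 = 80.15 kPa


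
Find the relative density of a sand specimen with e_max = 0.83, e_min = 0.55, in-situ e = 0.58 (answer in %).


Using Dr = (e_max - e) / (e_max - e_min) * 100
e_max - e = 0.83 - 0.58 = 0.25
e_max - e_min = 0.83 - 0.55 = 0.28
Dr = 0.25 / 0.28 * 100
Dr = 89.29 %


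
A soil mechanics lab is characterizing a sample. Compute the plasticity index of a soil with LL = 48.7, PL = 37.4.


Using PI = LL - PL
PI = 48.7 - 37.4
PI = 11.3


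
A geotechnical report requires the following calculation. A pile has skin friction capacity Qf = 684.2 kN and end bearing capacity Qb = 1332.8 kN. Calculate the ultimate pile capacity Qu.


Using Qu = Qf + Qb
Qu = 684.2 + 1332.8
Qu = 2017.0 kN


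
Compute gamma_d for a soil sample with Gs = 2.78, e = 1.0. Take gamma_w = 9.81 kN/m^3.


Using gamma_d = Gs * gamma_w / (1 + e)
gamma_d = 2.78 * 9.81 / (1 + 1.0)
gamma_d = 2.78 * 9.81 / 2.0
gamma_d = 13.636 kN/m^3


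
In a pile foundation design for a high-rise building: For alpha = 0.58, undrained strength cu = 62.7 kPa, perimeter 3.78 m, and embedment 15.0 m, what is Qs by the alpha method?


Using Qs = alpha * cu * perimeter * L
Qs = 0.58 * 62.7 * 3.78 * 15.0
Qs = 2061.95 kN


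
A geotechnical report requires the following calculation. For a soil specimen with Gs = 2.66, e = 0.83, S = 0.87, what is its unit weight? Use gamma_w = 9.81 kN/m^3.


Result: 18.13 kN/m^3

Derivation:
Using gamma = gamma_w * (Gs + S*e) / (1 + e)
Numerator: Gs + S*e = 2.66 + 0.87*0.83 = 3.3821
Denominator: 1 + e = 1 + 0.83 = 1.83
gamma = 9.81 * 3.3821 / 1.83
gamma = 18.13 kN/m^3


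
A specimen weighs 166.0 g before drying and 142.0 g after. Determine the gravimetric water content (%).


Result: 16.9 %

Derivation:
Using w = (m_wet - m_dry) / m_dry * 100
m_wet - m_dry = 166.0 - 142.0 = 24.0 g
w = 24.0 / 142.0 * 100
w = 16.9 %


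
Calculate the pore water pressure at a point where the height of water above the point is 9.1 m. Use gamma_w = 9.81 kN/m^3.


Result: 89.27 kPa

Derivation:
Using u = gamma_w * h_w
u = 9.81 * 9.1
u = 89.27 kPa


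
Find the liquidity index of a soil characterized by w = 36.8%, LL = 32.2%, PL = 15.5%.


Result: 1.275

Derivation:
First compute the plasticity index:
PI = LL - PL = 32.2 - 15.5 = 16.7
Then compute the liquidity index:
LI = (w - PL) / PI
LI = (36.8 - 15.5) / 16.7
LI = 1.275


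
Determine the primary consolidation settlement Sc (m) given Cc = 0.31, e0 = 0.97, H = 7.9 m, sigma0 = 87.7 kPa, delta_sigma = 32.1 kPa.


Result: 0.1684 m

Derivation:
Using Sc = Cc * H / (1 + e0) * log10((sigma0 + delta_sigma) / sigma0)
Stress ratio = (87.7 + 32.1) / 87.7 = 1.36602
log10(1.36602) = 0.135457
Cc * H / (1 + e0) = 0.31 * 7.9 / (1 + 0.97) = 1.24315
Sc = 1.24315 * 0.135457
Sc = 0.1684 m


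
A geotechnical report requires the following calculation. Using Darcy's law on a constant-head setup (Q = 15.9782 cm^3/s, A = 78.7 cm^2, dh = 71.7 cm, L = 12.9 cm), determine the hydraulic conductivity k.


Compute hydraulic gradient:
i = dh / L = 71.7 / 12.9 = 5.55814
Then apply Darcy's law:
k = Q / (A * i)
k = 15.9782 / (78.7 * 5.55814)
k = 15.9782 / 437.426
k = 0.036528 cm/s


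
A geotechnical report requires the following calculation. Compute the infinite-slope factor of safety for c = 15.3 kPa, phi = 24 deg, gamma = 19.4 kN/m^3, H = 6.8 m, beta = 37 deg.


Result: 0.832

Derivation:
Using Fs = c / (gamma*H*sin(beta)*cos(beta)) + tan(phi)/tan(beta)
Cohesion contribution = 15.3 / (19.4*6.8*sin(37)*cos(37))
Cohesion contribution = 0.241307
Friction contribution = tan(24)/tan(37) = 0.590838
Fs = 0.241307 + 0.590838
Fs = 0.832


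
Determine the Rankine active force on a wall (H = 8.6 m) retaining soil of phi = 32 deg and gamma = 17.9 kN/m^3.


Compute active earth pressure coefficient:
Ka = tan^2(45 - phi/2) = tan^2(29.0) = 0.307259
Compute active force:
Pa = 0.5 * Ka * gamma * H^2
Pa = 0.5 * 0.307259 * 17.9 * 8.6^2
Pa = 203.39 kN/m


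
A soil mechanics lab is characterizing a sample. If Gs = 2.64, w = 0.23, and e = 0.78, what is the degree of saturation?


Using S = Gs * w / e
S = 2.64 * 0.23 / 0.78
S = 0.7785


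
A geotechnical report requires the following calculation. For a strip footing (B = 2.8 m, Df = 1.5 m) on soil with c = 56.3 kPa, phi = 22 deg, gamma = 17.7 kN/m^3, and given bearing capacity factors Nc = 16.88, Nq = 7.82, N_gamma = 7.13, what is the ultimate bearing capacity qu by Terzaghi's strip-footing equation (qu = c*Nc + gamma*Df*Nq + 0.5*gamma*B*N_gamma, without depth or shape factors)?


Compute qu = c*Nc + gamma*Df*Nq + 0.5*gamma*B*N_gamma
Term 1: 56.3 * 16.88 = 950.344
Term 2: 17.7 * 1.5 * 7.82 = 207.621
Term 3: 0.5 * 17.7 * 2.8 * 7.13 = 176.6814
qu = 950.344 + 207.621 + 176.6814
qu = 1334.65 kPa


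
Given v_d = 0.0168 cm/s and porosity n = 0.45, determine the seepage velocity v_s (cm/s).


Using v_s = v_d / n
v_s = 0.0168 / 0.45
v_s = 0.03733 cm/s


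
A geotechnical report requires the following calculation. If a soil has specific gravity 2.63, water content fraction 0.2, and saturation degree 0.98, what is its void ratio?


Using the relation e = Gs * w / S
e = 2.63 * 0.2 / 0.98
e = 0.5367


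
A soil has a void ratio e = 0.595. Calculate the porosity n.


Result: 0.373

Derivation:
Using the relation n = e / (1 + e)
n = 0.595 / (1 + 0.595)
n = 0.595 / 1.595
n = 0.373


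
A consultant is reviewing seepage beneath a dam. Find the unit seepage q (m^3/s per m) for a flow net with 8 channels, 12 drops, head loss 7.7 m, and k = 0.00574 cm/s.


Convert k to m/s for unit consistency with H:
k = 0.00574 cm/s = 0.00574 / 100 m/s = 5.74e-05 m/s
Using q = k * H * Nf / Nd
Nf / Nd = 8 / 12 = 0.6667
q = 5.74e-05 * 7.7 * 0.6667
q = 0.0002947 m^3/s per m


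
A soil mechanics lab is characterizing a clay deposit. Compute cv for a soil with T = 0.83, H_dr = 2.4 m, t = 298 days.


Result: 0.01604 m^2/day

Derivation:
Using cv = T * H_dr^2 / t
H_dr^2 = 2.4^2 = 5.76
cv = 0.83 * 5.76 / 298
cv = 0.01604 m^2/day


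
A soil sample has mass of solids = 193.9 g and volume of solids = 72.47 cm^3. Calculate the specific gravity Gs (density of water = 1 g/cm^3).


Result: 2.676

Derivation:
Using Gs = m_s / (V_s * rho_w)
Since rho_w = 1 g/cm^3:
Gs = 193.9 / 72.47
Gs = 2.676


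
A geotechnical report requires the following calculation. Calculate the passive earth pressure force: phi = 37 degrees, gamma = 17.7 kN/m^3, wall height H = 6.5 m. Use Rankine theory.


Compute passive earth pressure coefficient:
Kp = tan^2(45 + phi/2) = tan^2(63.5) = 4.022791
Compute passive force:
Pp = 0.5 * Kp * gamma * H^2
Pp = 0.5 * 4.022791 * 17.7 * 6.5^2
Pp = 1504.17 kN/m


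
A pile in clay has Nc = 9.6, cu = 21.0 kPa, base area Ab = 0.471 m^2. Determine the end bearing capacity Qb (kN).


Result: 94.95 kN

Derivation:
Using Qb = Nc * cu * Ab
Qb = 9.6 * 21.0 * 0.471
Qb = 94.95 kN


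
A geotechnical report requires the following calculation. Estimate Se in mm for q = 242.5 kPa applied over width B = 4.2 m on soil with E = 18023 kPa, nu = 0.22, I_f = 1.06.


Using Se = q * B * (1 - nu^2) * I_f / E
1 - nu^2 = 1 - 0.22^2 = 0.9516
Se = 242.5 * 4.2 * 0.9516 * 1.06 / 18023
Se = 0.057003 m
Convert to mm: Se = 0.057003 * 1000 = 57.003 mm


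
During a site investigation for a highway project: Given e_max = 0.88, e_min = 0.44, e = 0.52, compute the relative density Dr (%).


Result: 81.82 %

Derivation:
Using Dr = (e_max - e) / (e_max - e_min) * 100
e_max - e = 0.88 - 0.52 = 0.36
e_max - e_min = 0.88 - 0.44 = 0.44
Dr = 0.36 / 0.44 * 100
Dr = 81.82 %


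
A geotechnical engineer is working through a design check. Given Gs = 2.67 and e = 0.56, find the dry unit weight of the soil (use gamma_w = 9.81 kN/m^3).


Result: 16.79 kN/m^3

Derivation:
Using gamma_d = Gs * gamma_w / (1 + e)
gamma_d = 2.67 * 9.81 / (1 + 0.56)
gamma_d = 2.67 * 9.81 / 1.56
gamma_d = 16.79 kN/m^3


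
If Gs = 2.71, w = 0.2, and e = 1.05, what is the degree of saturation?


Result: 0.5162

Derivation:
Using S = Gs * w / e
S = 2.71 * 0.2 / 1.05
S = 0.5162


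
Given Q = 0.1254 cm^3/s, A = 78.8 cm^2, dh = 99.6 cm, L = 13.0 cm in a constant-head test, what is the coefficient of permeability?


Result: 0.000208 cm/s

Derivation:
Compute hydraulic gradient:
i = dh / L = 99.6 / 13.0 = 7.66154
Then apply Darcy's law:
k = Q / (A * i)
k = 0.1254 / (78.8 * 7.66154)
k = 0.1254 / 603.729
k = 0.000208 cm/s


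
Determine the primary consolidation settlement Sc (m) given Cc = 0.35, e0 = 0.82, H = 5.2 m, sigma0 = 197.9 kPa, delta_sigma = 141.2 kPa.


Result: 0.2339 m

Derivation:
Using Sc = Cc * H / (1 + e0) * log10((sigma0 + delta_sigma) / sigma0)
Stress ratio = (197.9 + 141.2) / 197.9 = 1.71349
log10(1.71349) = 0.233882
Cc * H / (1 + e0) = 0.35 * 5.2 / (1 + 0.82) = 1
Sc = 1 * 0.233882
Sc = 0.2339 m


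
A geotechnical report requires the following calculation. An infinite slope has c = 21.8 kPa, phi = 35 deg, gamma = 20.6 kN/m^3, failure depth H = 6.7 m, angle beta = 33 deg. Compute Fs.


Result: 1.424

Derivation:
Using Fs = c / (gamma*H*sin(beta)*cos(beta)) + tan(phi)/tan(beta)
Cohesion contribution = 21.8 / (20.6*6.7*sin(33)*cos(33))
Cohesion contribution = 0.345791
Friction contribution = tan(35)/tan(33) = 1.07823
Fs = 0.345791 + 1.07823
Fs = 1.424


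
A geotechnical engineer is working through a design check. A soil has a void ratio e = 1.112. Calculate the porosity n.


Result: 0.5265

Derivation:
Using the relation n = e / (1 + e)
n = 1.112 / (1 + 1.112)
n = 1.112 / 2.112
n = 0.5265


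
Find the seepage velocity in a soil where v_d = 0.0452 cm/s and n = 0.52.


Result: 0.08692 cm/s

Derivation:
Using v_s = v_d / n
v_s = 0.0452 / 0.52
v_s = 0.08692 cm/s


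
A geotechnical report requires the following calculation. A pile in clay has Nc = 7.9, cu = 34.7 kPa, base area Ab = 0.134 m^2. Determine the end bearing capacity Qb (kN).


Using Qb = Nc * cu * Ab
Qb = 7.9 * 34.7 * 0.134
Qb = 36.73 kN


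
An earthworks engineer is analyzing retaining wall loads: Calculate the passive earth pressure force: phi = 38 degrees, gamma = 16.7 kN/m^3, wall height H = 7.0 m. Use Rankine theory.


Compute passive earth pressure coefficient:
Kp = tan^2(45 + phi/2) = tan^2(64.0) = 4.203746
Compute passive force:
Pp = 0.5 * Kp * gamma * H^2
Pp = 0.5 * 4.203746 * 16.7 * 7.0^2
Pp = 1719.96 kN/m


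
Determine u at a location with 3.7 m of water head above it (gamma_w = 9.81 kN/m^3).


Using u = gamma_w * h_w
u = 9.81 * 3.7
u = 36.3 kPa


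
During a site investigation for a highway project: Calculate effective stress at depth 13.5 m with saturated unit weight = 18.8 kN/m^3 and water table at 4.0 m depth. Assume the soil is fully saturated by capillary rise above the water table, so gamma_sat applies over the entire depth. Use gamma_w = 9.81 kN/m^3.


Total stress = gamma_sat * depth
sigma = 18.8 * 13.5 = 253.8 kPa
Pore water pressure u = gamma_w * (depth - d_wt)
u = 9.81 * (13.5 - 4.0) = 93.195 kPa
Effective stress = sigma - u
sigma' = 253.8 - 93.195 = 160.61 kPa


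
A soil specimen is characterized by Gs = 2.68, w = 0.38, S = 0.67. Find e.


Result: 1.52

Derivation:
Using the relation e = Gs * w / S
e = 2.68 * 0.38 / 0.67
e = 1.52


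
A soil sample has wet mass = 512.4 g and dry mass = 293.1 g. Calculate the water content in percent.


Using w = (m_wet - m_dry) / m_dry * 100
m_wet - m_dry = 512.4 - 293.1 = 219.3 g
w = 219.3 / 293.1 * 100
w = 74.82 %


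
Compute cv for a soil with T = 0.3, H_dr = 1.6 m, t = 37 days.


Using cv = T * H_dr^2 / t
H_dr^2 = 1.6^2 = 2.56
cv = 0.3 * 2.56 / 37
cv = 0.02076 m^2/day


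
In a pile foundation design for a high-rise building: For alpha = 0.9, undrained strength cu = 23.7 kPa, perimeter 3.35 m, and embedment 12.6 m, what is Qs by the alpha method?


Using Qs = alpha * cu * perimeter * L
Qs = 0.9 * 23.7 * 3.35 * 12.6
Qs = 900.34 kN


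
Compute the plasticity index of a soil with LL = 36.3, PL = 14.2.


Result: 22.1

Derivation:
Using PI = LL - PL
PI = 36.3 - 14.2
PI = 22.1


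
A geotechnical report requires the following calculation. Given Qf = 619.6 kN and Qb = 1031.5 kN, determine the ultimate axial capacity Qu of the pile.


Using Qu = Qf + Qb
Qu = 619.6 + 1031.5
Qu = 1651.1 kN


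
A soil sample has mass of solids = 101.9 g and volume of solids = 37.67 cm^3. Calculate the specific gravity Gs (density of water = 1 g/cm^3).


Result: 2.705

Derivation:
Using Gs = m_s / (V_s * rho_w)
Since rho_w = 1 g/cm^3:
Gs = 101.9 / 37.67
Gs = 2.705


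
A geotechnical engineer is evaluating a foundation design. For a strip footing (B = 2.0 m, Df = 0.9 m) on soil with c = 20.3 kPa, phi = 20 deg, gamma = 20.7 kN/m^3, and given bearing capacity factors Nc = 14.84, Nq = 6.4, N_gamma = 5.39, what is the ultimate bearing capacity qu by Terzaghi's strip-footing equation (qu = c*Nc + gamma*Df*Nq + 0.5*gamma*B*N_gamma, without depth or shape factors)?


Compute qu = c*Nc + gamma*Df*Nq + 0.5*gamma*B*N_gamma
Term 1: 20.3 * 14.84 = 301.252
Term 2: 20.7 * 0.9 * 6.4 = 119.232
Term 3: 0.5 * 20.7 * 2.0 * 5.39 = 111.573
qu = 301.252 + 119.232 + 111.573
qu = 532.06 kPa


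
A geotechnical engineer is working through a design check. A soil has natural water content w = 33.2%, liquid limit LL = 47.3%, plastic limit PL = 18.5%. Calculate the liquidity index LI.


Result: 0.51

Derivation:
First compute the plasticity index:
PI = LL - PL = 47.3 - 18.5 = 28.8
Then compute the liquidity index:
LI = (w - PL) / PI
LI = (33.2 - 18.5) / 28.8
LI = 0.51


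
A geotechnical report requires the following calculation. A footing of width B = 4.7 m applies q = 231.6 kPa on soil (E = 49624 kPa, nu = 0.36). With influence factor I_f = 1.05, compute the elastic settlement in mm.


Result: 20.047 mm

Derivation:
Using Se = q * B * (1 - nu^2) * I_f / E
1 - nu^2 = 1 - 0.36^2 = 0.8704
Se = 231.6 * 4.7 * 0.8704 * 1.05 / 49624
Se = 0.020047 m
Convert to mm: Se = 0.020047 * 1000 = 20.047 mm


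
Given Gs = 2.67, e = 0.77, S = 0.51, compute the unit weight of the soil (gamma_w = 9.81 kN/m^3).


Using gamma = gamma_w * (Gs + S*e) / (1 + e)
Numerator: Gs + S*e = 2.67 + 0.51*0.77 = 3.0627
Denominator: 1 + e = 1 + 0.77 = 1.77
gamma = 9.81 * 3.0627 / 1.77
gamma = 16.975 kN/m^3


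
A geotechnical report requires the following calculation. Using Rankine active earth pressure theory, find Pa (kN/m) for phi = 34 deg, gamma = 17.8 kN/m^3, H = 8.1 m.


Compute active earth pressure coefficient:
Ka = tan^2(45 - phi/2) = tan^2(28.0) = 0.282715
Compute active force:
Pa = 0.5 * Ka * gamma * H^2
Pa = 0.5 * 0.282715 * 17.8 * 8.1^2
Pa = 165.09 kN/m


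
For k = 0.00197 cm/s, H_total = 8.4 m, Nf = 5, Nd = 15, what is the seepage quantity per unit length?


Result: 5.516e-05 m^3/s per m

Derivation:
Convert k to m/s for unit consistency with H:
k = 0.00197 cm/s = 0.00197 / 100 m/s = 1.97e-05 m/s
Using q = k * H * Nf / Nd
Nf / Nd = 5 / 15 = 0.3333
q = 1.97e-05 * 8.4 * 0.3333
q = 5.516e-05 m^3/s per m


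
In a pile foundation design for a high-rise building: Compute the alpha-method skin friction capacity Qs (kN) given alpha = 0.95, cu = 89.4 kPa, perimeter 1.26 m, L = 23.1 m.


Result: 2471.97 kN

Derivation:
Using Qs = alpha * cu * perimeter * L
Qs = 0.95 * 89.4 * 1.26 * 23.1
Qs = 2471.97 kN


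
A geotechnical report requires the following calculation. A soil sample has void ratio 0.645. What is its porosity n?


Using the relation n = e / (1 + e)
n = 0.645 / (1 + 0.645)
n = 0.645 / 1.645
n = 0.3921


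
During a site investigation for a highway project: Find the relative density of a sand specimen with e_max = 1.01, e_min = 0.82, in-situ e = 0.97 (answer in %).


Using Dr = (e_max - e) / (e_max - e_min) * 100
e_max - e = 1.01 - 0.97 = 0.04
e_max - e_min = 1.01 - 0.82 = 0.19
Dr = 0.04 / 0.19 * 100
Dr = 21.05 %


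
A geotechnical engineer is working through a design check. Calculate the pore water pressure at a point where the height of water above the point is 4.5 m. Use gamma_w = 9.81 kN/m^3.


Using u = gamma_w * h_w
u = 9.81 * 4.5
u = 44.15 kPa


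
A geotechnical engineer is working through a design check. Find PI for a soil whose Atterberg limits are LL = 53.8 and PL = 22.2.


Using PI = LL - PL
PI = 53.8 - 22.2
PI = 31.6


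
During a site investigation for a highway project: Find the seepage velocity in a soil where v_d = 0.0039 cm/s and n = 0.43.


Result: 0.00907 cm/s

Derivation:
Using v_s = v_d / n
v_s = 0.0039 / 0.43
v_s = 0.00907 cm/s


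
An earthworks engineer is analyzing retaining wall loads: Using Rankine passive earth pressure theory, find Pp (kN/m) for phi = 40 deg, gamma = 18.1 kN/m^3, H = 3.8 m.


Result: 600.99 kN/m

Derivation:
Compute passive earth pressure coefficient:
Kp = tan^2(45 + phi/2) = tan^2(65.0) = 4.59891
Compute passive force:
Pp = 0.5 * Kp * gamma * H^2
Pp = 0.5 * 4.59891 * 18.1 * 3.8^2
Pp = 600.99 kN/m


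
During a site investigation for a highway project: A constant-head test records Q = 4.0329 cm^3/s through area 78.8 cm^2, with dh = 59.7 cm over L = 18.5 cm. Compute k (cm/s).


Result: 0.015859 cm/s

Derivation:
Compute hydraulic gradient:
i = dh / L = 59.7 / 18.5 = 3.22703
Then apply Darcy's law:
k = Q / (A * i)
k = 4.0329 / (78.8 * 3.22703)
k = 4.0329 / 254.29
k = 0.015859 cm/s


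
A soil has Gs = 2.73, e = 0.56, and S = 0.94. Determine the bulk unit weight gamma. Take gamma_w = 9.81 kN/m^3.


Using gamma = gamma_w * (Gs + S*e) / (1 + e)
Numerator: Gs + S*e = 2.73 + 0.94*0.56 = 3.2564
Denominator: 1 + e = 1 + 0.56 = 1.56
gamma = 9.81 * 3.2564 / 1.56
gamma = 20.478 kN/m^3


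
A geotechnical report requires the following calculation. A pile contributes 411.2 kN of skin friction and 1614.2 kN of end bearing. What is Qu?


Result: 2025.4 kN

Derivation:
Using Qu = Qf + Qb
Qu = 411.2 + 1614.2
Qu = 2025.4 kN


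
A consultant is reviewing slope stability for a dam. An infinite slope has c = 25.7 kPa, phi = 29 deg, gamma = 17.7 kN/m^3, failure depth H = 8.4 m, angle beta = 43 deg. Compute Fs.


Result: 0.941

Derivation:
Using Fs = c / (gamma*H*sin(beta)*cos(beta)) + tan(phi)/tan(beta)
Cohesion contribution = 25.7 / (17.7*8.4*sin(43)*cos(43))
Cohesion contribution = 0.346553
Friction contribution = tan(29)/tan(43) = 0.594424
Fs = 0.346553 + 0.594424
Fs = 0.941


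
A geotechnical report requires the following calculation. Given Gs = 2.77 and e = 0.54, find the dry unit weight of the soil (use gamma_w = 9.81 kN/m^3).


Using gamma_d = Gs * gamma_w / (1 + e)
gamma_d = 2.77 * 9.81 / (1 + 0.54)
gamma_d = 2.77 * 9.81 / 1.54
gamma_d = 17.645 kN/m^3


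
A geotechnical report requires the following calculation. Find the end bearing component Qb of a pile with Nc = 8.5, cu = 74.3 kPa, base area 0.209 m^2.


Result: 131.99 kN

Derivation:
Using Qb = Nc * cu * Ab
Qb = 8.5 * 74.3 * 0.209
Qb = 131.99 kN


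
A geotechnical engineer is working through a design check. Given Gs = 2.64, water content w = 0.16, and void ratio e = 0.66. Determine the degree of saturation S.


Using S = Gs * w / e
S = 2.64 * 0.16 / 0.66
S = 0.64


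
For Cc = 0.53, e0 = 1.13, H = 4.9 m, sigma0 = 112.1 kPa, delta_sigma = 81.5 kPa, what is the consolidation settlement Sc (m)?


Using Sc = Cc * H / (1 + e0) * log10((sigma0 + delta_sigma) / sigma0)
Stress ratio = (112.1 + 81.5) / 112.1 = 1.72703
log10(1.72703) = 0.2373
Cc * H / (1 + e0) = 0.53 * 4.9 / (1 + 1.13) = 1.21925
Sc = 1.21925 * 0.2373
Sc = 0.2893 m


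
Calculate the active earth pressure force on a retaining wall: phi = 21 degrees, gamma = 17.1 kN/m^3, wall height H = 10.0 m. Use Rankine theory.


Compute active earth pressure coefficient:
Ka = tan^2(45 - phi/2) = tan^2(34.5) = 0.472355
Compute active force:
Pa = 0.5 * Ka * gamma * H^2
Pa = 0.5 * 0.472355 * 17.1 * 10.0^2
Pa = 403.86 kN/m


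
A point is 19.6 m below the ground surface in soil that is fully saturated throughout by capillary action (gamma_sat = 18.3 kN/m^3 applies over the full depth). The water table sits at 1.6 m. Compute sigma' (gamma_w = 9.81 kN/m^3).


Total stress = gamma_sat * depth
sigma = 18.3 * 19.6 = 358.68 kPa
Pore water pressure u = gamma_w * (depth - d_wt)
u = 9.81 * (19.6 - 1.6) = 176.58 kPa
Effective stress = sigma - u
sigma' = 358.68 - 176.58 = 182.1 kPa


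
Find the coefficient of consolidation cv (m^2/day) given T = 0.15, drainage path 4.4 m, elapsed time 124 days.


Result: 0.02342 m^2/day

Derivation:
Using cv = T * H_dr^2 / t
H_dr^2 = 4.4^2 = 19.36
cv = 0.15 * 19.36 / 124
cv = 0.02342 m^2/day


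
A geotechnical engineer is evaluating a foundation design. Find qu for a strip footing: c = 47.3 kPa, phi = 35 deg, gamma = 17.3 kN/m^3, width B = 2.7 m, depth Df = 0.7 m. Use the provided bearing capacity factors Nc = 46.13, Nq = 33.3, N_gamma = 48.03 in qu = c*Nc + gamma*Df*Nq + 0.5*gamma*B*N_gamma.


Compute qu = c*Nc + gamma*Df*Nq + 0.5*gamma*B*N_gamma
Term 1: 47.3 * 46.13 = 2181.949
Term 2: 17.3 * 0.7 * 33.3 = 403.263
Term 3: 0.5 * 17.3 * 2.7 * 48.03 = 1121.74065
qu = 2181.949 + 403.263 + 1121.74065
qu = 3706.95 kPa


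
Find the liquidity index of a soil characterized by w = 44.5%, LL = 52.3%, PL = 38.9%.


Result: 0.418

Derivation:
First compute the plasticity index:
PI = LL - PL = 52.3 - 38.9 = 13.4
Then compute the liquidity index:
LI = (w - PL) / PI
LI = (44.5 - 38.9) / 13.4
LI = 0.418


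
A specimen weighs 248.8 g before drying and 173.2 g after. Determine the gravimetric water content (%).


Using w = (m_wet - m_dry) / m_dry * 100
m_wet - m_dry = 248.8 - 173.2 = 75.6 g
w = 75.6 / 173.2 * 100
w = 43.65 %


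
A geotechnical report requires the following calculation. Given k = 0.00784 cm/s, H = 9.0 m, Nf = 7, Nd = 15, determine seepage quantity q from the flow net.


Result: 0.0003293 m^3/s per m

Derivation:
Convert k to m/s for unit consistency with H:
k = 0.00784 cm/s = 0.00784 / 100 m/s = 7.84e-05 m/s
Using q = k * H * Nf / Nd
Nf / Nd = 7 / 15 = 0.4667
q = 7.84e-05 * 9.0 * 0.4667
q = 0.0003293 m^3/s per m


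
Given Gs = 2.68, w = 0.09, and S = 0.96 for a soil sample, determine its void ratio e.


Using the relation e = Gs * w / S
e = 2.68 * 0.09 / 0.96
e = 0.2513


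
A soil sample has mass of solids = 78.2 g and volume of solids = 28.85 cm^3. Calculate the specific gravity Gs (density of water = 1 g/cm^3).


Using Gs = m_s / (V_s * rho_w)
Since rho_w = 1 g/cm^3:
Gs = 78.2 / 28.85
Gs = 2.711


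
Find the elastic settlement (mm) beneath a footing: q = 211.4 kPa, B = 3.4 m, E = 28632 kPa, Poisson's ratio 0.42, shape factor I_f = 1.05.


Using Se = q * B * (1 - nu^2) * I_f / E
1 - nu^2 = 1 - 0.42^2 = 0.8236
Se = 211.4 * 3.4 * 0.8236 * 1.05 / 28632
Se = 0.021709 m
Convert to mm: Se = 0.021709 * 1000 = 21.709 mm


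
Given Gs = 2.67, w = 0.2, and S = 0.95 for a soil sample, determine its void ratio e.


Using the relation e = Gs * w / S
e = 2.67 * 0.2 / 0.95
e = 0.5621


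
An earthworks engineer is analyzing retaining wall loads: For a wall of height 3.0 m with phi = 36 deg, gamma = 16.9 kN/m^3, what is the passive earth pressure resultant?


Compute passive earth pressure coefficient:
Kp = tan^2(45 + phi/2) = tan^2(63.0) = 3.85184
Compute passive force:
Pp = 0.5 * Kp * gamma * H^2
Pp = 0.5 * 3.85184 * 16.9 * 3.0^2
Pp = 292.93 kN/m


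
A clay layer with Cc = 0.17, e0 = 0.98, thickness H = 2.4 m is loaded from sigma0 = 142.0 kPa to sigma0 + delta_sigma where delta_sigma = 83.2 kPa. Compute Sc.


Using Sc = Cc * H / (1 + e0) * log10((sigma0 + delta_sigma) / sigma0)
Stress ratio = (142.0 + 83.2) / 142.0 = 1.58592
log10(1.58592) = 0.20028
Cc * H / (1 + e0) = 0.17 * 2.4 / (1 + 0.98) = 0.206061
Sc = 0.206061 * 0.20028
Sc = 0.0413 m


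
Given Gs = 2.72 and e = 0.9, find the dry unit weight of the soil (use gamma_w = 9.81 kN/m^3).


Using gamma_d = Gs * gamma_w / (1 + e)
gamma_d = 2.72 * 9.81 / (1 + 0.9)
gamma_d = 2.72 * 9.81 / 1.9
gamma_d = 14.044 kN/m^3


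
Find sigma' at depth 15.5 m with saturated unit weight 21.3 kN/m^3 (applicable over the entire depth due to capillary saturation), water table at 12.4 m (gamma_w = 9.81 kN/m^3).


Total stress = gamma_sat * depth
sigma = 21.3 * 15.5 = 330.15 kPa
Pore water pressure u = gamma_w * (depth - d_wt)
u = 9.81 * (15.5 - 12.4) = 30.411 kPa
Effective stress = sigma - u
sigma' = 330.15 - 30.411 = 299.74 kPa


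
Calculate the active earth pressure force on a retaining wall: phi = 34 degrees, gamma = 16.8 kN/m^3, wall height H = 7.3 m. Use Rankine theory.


Compute active earth pressure coefficient:
Ka = tan^2(45 - phi/2) = tan^2(28.0) = 0.282715
Compute active force:
Pa = 0.5 * Ka * gamma * H^2
Pa = 0.5 * 0.282715 * 16.8 * 7.3^2
Pa = 126.55 kN/m


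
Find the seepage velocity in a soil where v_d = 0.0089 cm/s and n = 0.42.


Result: 0.02119 cm/s

Derivation:
Using v_s = v_d / n
v_s = 0.0089 / 0.42
v_s = 0.02119 cm/s


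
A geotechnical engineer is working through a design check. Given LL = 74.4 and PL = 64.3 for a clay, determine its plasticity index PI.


Using PI = LL - PL
PI = 74.4 - 64.3
PI = 10.1


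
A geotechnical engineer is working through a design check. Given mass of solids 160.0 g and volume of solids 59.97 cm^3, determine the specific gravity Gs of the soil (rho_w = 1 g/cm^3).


Using Gs = m_s / (V_s * rho_w)
Since rho_w = 1 g/cm^3:
Gs = 160.0 / 59.97
Gs = 2.668


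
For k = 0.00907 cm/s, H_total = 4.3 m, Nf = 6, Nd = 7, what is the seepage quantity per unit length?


Result: 0.0003343 m^3/s per m

Derivation:
Convert k to m/s for unit consistency with H:
k = 0.00907 cm/s = 0.00907 / 100 m/s = 9.07e-05 m/s
Using q = k * H * Nf / Nd
Nf / Nd = 6 / 7 = 0.8571
q = 9.07e-05 * 4.3 * 0.8571
q = 0.0003343 m^3/s per m


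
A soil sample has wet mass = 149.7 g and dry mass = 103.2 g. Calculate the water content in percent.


Using w = (m_wet - m_dry) / m_dry * 100
m_wet - m_dry = 149.7 - 103.2 = 46.5 g
w = 46.5 / 103.2 * 100
w = 45.06 %


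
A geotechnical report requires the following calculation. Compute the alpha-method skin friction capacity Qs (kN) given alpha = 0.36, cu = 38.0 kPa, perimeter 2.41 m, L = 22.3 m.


Using Qs = alpha * cu * perimeter * L
Qs = 0.36 * 38.0 * 2.41 * 22.3
Qs = 735.2 kN


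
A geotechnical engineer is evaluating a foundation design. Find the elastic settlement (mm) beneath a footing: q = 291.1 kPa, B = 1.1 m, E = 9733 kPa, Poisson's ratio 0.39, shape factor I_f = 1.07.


Using Se = q * B * (1 - nu^2) * I_f / E
1 - nu^2 = 1 - 0.39^2 = 0.8479
Se = 291.1 * 1.1 * 0.8479 * 1.07 / 9733
Se = 0.029848 m
Convert to mm: Se = 0.029848 * 1000 = 29.848 mm


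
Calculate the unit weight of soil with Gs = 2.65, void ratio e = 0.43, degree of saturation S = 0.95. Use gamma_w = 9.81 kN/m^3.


Using gamma = gamma_w * (Gs + S*e) / (1 + e)
Numerator: Gs + S*e = 2.65 + 0.95*0.43 = 3.0585
Denominator: 1 + e = 1 + 0.43 = 1.43
gamma = 9.81 * 3.0585 / 1.43
gamma = 20.982 kN/m^3


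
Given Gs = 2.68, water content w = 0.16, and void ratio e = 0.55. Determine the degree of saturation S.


Using S = Gs * w / e
S = 2.68 * 0.16 / 0.55
S = 0.7796


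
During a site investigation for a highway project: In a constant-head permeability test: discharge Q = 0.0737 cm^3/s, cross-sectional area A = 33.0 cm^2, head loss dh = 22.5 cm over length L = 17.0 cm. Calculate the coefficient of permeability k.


Compute hydraulic gradient:
i = dh / L = 22.5 / 17.0 = 1.32353
Then apply Darcy's law:
k = Q / (A * i)
k = 0.0737 / (33.0 * 1.32353)
k = 0.0737 / 43.6765
k = 0.001687 cm/s


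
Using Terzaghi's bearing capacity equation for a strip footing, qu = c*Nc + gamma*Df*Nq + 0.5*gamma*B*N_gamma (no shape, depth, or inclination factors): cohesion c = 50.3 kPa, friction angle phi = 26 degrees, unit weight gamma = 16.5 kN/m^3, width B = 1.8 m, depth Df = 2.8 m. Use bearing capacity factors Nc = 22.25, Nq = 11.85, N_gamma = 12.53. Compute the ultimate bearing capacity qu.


Result: 1852.72 kPa

Derivation:
Compute qu = c*Nc + gamma*Df*Nq + 0.5*gamma*B*N_gamma
Term 1: 50.3 * 22.25 = 1119.175
Term 2: 16.5 * 2.8 * 11.85 = 547.47
Term 3: 0.5 * 16.5 * 1.8 * 12.53 = 186.0705
qu = 1119.175 + 547.47 + 186.0705
qu = 1852.72 kPa


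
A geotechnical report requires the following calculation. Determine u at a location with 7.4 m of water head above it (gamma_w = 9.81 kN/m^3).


Using u = gamma_w * h_w
u = 9.81 * 7.4
u = 72.59 kPa


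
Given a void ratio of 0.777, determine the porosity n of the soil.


Using the relation n = e / (1 + e)
n = 0.777 / (1 + 0.777)
n = 0.777 / 1.777
n = 0.4373


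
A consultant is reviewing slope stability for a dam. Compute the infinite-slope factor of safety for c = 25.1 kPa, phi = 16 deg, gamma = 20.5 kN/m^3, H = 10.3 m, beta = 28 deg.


Using Fs = c / (gamma*H*sin(beta)*cos(beta)) + tan(phi)/tan(beta)
Cohesion contribution = 25.1 / (20.5*10.3*sin(28)*cos(28))
Cohesion contribution = 0.286773
Friction contribution = tan(16)/tan(28) = 0.53929
Fs = 0.286773 + 0.53929
Fs = 0.826


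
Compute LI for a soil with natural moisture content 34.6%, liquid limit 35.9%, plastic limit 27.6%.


Result: 0.843

Derivation:
First compute the plasticity index:
PI = LL - PL = 35.9 - 27.6 = 8.3
Then compute the liquidity index:
LI = (w - PL) / PI
LI = (34.6 - 27.6) / 8.3
LI = 0.843


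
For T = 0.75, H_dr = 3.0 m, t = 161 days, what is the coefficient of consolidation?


Using cv = T * H_dr^2 / t
H_dr^2 = 3.0^2 = 9.0
cv = 0.75 * 9.0 / 161
cv = 0.04193 m^2/day


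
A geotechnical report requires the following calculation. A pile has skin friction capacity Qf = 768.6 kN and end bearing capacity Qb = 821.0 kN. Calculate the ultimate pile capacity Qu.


Using Qu = Qf + Qb
Qu = 768.6 + 821.0
Qu = 1589.6 kN


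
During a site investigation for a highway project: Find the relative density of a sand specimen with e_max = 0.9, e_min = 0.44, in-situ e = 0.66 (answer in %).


Using Dr = (e_max - e) / (e_max - e_min) * 100
e_max - e = 0.9 - 0.66 = 0.24
e_max - e_min = 0.9 - 0.44 = 0.46
Dr = 0.24 / 0.46 * 100
Dr = 52.17 %


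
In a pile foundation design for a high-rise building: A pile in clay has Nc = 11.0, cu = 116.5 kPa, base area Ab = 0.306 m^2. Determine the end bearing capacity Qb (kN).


Result: 392.14 kN

Derivation:
Using Qb = Nc * cu * Ab
Qb = 11.0 * 116.5 * 0.306
Qb = 392.14 kN


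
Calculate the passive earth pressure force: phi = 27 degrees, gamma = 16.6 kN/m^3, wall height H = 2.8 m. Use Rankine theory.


Compute passive earth pressure coefficient:
Kp = tan^2(45 + phi/2) = tan^2(58.5) = 2.66294
Compute passive force:
Pp = 0.5 * Kp * gamma * H^2
Pp = 0.5 * 2.66294 * 16.6 * 2.8^2
Pp = 173.28 kN/m


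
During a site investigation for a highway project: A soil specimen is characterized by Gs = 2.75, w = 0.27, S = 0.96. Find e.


Using the relation e = Gs * w / S
e = 2.75 * 0.27 / 0.96
e = 0.7734


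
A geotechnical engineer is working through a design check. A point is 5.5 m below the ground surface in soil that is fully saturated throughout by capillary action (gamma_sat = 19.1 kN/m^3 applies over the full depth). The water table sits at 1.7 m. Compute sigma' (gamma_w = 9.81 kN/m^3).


Total stress = gamma_sat * depth
sigma = 19.1 * 5.5 = 105.05 kPa
Pore water pressure u = gamma_w * (depth - d_wt)
u = 9.81 * (5.5 - 1.7) = 37.278 kPa
Effective stress = sigma - u
sigma' = 105.05 - 37.278 = 67.77 kPa


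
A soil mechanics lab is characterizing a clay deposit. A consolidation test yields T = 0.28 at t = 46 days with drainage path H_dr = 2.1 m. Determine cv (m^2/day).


Using cv = T * H_dr^2 / t
H_dr^2 = 2.1^2 = 4.41
cv = 0.28 * 4.41 / 46
cv = 0.02684 m^2/day


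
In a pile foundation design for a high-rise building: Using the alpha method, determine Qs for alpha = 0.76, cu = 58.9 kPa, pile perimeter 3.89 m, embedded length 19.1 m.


Using Qs = alpha * cu * perimeter * L
Qs = 0.76 * 58.9 * 3.89 * 19.1
Qs = 3325.92 kN


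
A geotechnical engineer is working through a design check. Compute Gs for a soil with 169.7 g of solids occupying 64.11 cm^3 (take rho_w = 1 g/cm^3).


Result: 2.647

Derivation:
Using Gs = m_s / (V_s * rho_w)
Since rho_w = 1 g/cm^3:
Gs = 169.7 / 64.11
Gs = 2.647


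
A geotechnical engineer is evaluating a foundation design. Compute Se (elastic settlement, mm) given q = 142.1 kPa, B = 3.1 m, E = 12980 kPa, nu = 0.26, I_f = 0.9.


Using Se = q * B * (1 - nu^2) * I_f / E
1 - nu^2 = 1 - 0.26^2 = 0.9324
Se = 142.1 * 3.1 * 0.9324 * 0.9 / 12980
Se = 0.028479 m
Convert to mm: Se = 0.028479 * 1000 = 28.479 mm


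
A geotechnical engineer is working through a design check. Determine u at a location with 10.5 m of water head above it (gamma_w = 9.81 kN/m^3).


Using u = gamma_w * h_w
u = 9.81 * 10.5
u = 103.01 kPa


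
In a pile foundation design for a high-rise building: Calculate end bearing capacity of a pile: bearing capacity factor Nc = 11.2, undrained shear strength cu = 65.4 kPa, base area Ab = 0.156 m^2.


Result: 114.27 kN

Derivation:
Using Qb = Nc * cu * Ab
Qb = 11.2 * 65.4 * 0.156
Qb = 114.27 kN


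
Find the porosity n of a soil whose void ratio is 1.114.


Result: 0.527

Derivation:
Using the relation n = e / (1 + e)
n = 1.114 / (1 + 1.114)
n = 1.114 / 2.114
n = 0.527


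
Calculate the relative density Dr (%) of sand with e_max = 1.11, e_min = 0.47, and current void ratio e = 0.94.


Using Dr = (e_max - e) / (e_max - e_min) * 100
e_max - e = 1.11 - 0.94 = 0.17
e_max - e_min = 1.11 - 0.47 = 0.64
Dr = 0.17 / 0.64 * 100
Dr = 26.56 %


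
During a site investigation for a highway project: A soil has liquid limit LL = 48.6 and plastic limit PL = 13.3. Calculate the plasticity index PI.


Result: 35.3

Derivation:
Using PI = LL - PL
PI = 48.6 - 13.3
PI = 35.3


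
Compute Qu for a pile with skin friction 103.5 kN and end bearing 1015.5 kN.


Result: 1119.0 kN

Derivation:
Using Qu = Qf + Qb
Qu = 103.5 + 1015.5
Qu = 1119.0 kN


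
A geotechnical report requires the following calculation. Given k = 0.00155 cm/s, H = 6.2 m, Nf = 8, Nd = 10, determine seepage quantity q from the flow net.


Result: 7.688e-05 m^3/s per m

Derivation:
Convert k to m/s for unit consistency with H:
k = 0.00155 cm/s = 0.00155 / 100 m/s = 1.55e-05 m/s
Using q = k * H * Nf / Nd
Nf / Nd = 8 / 10 = 0.8
q = 1.55e-05 * 6.2 * 0.8
q = 7.688e-05 m^3/s per m


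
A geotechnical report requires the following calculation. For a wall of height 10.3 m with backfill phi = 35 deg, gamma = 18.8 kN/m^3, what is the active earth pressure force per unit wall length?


Compute active earth pressure coefficient:
Ka = tan^2(45 - phi/2) = tan^2(27.5) = 0.27099
Compute active force:
Pa = 0.5 * Ka * gamma * H^2
Pa = 0.5 * 0.27099 * 18.8 * 10.3^2
Pa = 270.24 kN/m


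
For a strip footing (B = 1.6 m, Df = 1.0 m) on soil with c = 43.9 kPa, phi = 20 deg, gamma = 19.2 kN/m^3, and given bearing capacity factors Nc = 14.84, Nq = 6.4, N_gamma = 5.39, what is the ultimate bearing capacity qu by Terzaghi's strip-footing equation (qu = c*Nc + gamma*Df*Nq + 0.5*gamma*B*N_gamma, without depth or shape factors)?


Compute qu = c*Nc + gamma*Df*Nq + 0.5*gamma*B*N_gamma
Term 1: 43.9 * 14.84 = 651.476
Term 2: 19.2 * 1.0 * 6.4 = 122.88
Term 3: 0.5 * 19.2 * 1.6 * 5.39 = 82.7904
qu = 651.476 + 122.88 + 82.7904
qu = 857.15 kPa


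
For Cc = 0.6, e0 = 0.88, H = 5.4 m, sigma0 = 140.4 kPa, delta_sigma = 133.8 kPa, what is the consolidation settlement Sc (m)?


Result: 0.501 m

Derivation:
Using Sc = Cc * H / (1 + e0) * log10((sigma0 + delta_sigma) / sigma0)
Stress ratio = (140.4 + 133.8) / 140.4 = 1.95299
log10(1.95299) = 0.2907
Cc * H / (1 + e0) = 0.6 * 5.4 / (1 + 0.88) = 1.7234
Sc = 1.7234 * 0.2907
Sc = 0.501 m


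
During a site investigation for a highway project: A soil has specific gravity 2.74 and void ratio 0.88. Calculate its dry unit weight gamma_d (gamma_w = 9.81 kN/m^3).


Using gamma_d = Gs * gamma_w / (1 + e)
gamma_d = 2.74 * 9.81 / (1 + 0.88)
gamma_d = 2.74 * 9.81 / 1.88
gamma_d = 14.298 kN/m^3
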